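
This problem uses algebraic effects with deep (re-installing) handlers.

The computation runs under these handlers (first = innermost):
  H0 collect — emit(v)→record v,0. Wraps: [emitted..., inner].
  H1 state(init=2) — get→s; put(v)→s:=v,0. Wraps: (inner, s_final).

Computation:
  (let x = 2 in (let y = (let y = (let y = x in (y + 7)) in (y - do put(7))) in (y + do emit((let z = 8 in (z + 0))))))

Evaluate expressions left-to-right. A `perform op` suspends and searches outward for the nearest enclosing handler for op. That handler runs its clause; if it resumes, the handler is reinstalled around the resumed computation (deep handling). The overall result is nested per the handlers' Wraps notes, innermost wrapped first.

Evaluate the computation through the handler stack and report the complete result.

Answer: ([8, 9], 7)

Step-by-step:
put(7) @ H1 ⇒ s:=7
emit(8) @ H0 ⇒ out+=8
H0 returns [8, 9]
H1 returns ([8, 9], 7)
= ([8, 9], 7)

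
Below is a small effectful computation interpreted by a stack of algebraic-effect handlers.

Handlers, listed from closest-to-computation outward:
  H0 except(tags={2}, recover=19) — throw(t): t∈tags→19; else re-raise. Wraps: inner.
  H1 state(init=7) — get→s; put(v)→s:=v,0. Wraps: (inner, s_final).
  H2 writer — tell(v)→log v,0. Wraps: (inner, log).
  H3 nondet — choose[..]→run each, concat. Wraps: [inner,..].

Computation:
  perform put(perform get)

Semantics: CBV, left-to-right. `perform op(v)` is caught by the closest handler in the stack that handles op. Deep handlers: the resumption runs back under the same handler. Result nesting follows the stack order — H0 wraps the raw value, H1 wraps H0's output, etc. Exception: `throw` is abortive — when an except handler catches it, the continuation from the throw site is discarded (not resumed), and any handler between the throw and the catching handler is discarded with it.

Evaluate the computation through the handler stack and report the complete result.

Evaluation trace:
get @ H1 ⇒ 7
put(7) @ H1 ⇒ s:=7
H0 returns 0
H1 returns (0, 7)
H2 returns ((0, 7), ())
H3 returns [((0, 7), ())]
= [((0, 7), ())]

Answer: [((0, 7), ())]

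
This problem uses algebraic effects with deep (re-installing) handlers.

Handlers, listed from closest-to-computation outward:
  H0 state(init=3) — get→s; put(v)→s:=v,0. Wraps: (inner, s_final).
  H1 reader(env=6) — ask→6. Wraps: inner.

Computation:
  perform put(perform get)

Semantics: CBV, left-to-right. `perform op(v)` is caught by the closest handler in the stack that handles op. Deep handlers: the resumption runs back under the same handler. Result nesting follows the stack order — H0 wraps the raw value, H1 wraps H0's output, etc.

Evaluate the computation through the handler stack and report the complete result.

Evaluation trace:
get @ H0 ⇒ 3
put(3) @ H0 ⇒ s:=3
H0 returns (0, 3)
H1 returns (0, 3)
= (0, 3)

Answer: (0, 3)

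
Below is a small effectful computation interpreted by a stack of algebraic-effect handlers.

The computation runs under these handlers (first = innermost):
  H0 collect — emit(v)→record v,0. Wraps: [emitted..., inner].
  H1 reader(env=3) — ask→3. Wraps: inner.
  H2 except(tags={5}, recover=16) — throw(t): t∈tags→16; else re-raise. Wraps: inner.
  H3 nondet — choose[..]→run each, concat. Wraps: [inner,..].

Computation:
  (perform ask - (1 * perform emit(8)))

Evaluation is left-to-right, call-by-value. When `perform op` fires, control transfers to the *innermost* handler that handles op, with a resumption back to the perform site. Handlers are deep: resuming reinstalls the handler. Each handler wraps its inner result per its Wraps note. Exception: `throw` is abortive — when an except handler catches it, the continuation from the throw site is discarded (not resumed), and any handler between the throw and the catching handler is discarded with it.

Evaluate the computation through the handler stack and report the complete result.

Working:
ask @ H1 ⇒ 3
emit(8) @ H0 ⇒ out+=8
H0 returns [8, 3]
H1 returns [8, 3]
H2 returns [8, 3]
H3 returns [[8, 3]]
= [[8, 3]]

Answer: [[8, 3]]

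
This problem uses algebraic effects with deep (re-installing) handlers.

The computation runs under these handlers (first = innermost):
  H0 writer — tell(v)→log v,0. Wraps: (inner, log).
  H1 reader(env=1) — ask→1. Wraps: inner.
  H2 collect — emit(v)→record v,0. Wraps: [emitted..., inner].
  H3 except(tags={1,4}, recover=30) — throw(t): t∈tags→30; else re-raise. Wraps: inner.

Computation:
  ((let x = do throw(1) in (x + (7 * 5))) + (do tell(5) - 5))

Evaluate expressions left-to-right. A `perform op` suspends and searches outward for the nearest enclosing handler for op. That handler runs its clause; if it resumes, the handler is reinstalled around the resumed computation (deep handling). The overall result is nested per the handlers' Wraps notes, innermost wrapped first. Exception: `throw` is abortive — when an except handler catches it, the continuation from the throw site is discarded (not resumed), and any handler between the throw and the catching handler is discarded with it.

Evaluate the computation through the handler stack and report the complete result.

Answer: 30

Step-by-step:
throw(1) @ H3 caught ⇒ 30
= 30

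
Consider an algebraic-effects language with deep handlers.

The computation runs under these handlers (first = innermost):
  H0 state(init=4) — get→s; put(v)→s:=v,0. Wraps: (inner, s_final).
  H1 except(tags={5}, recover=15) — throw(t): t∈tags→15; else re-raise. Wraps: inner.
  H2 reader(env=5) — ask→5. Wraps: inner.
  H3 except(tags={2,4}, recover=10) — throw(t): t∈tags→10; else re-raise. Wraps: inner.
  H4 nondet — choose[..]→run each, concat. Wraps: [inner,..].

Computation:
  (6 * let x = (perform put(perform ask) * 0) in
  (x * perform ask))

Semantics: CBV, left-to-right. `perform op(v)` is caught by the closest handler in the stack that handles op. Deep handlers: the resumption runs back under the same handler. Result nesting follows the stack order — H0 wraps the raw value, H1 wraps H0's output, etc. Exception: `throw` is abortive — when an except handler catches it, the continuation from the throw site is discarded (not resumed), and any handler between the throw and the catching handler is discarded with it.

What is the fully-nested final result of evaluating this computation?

Step-by-step:
ask @ H2 ⇒ 5
put(5) @ H0 ⇒ s:=5
ask @ H2 ⇒ 5
H0 returns (0, 5)
H1 returns (0, 5)
H2 returns (0, 5)
H3 returns (0, 5)
H4 returns [(0, 5)]
= [(0, 5)]

Answer: [(0, 5)]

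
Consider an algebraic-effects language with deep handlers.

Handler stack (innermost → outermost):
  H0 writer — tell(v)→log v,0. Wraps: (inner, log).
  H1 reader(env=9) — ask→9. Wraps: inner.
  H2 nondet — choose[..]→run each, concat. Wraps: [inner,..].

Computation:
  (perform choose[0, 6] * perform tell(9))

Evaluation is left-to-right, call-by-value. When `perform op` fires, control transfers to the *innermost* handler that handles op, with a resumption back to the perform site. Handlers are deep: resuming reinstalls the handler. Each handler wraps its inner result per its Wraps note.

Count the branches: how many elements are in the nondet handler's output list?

Working:
choose[0, 6] @ H2
  branch[0] choose=0:
    tell(9) @ H0 ⇒ log+=9
    H0 returns (0, (9))
    H1 returns (0, (9))
    H2 returns [(0, (9))]
  branch[1] choose=6:
    tell(9) @ H0 ⇒ log+=9
    H0 returns (0, (9))
    H1 returns (0, (9))
    H2 returns [(0, (9))]
= [(0, (9)), (0, (9))]

Answer: 2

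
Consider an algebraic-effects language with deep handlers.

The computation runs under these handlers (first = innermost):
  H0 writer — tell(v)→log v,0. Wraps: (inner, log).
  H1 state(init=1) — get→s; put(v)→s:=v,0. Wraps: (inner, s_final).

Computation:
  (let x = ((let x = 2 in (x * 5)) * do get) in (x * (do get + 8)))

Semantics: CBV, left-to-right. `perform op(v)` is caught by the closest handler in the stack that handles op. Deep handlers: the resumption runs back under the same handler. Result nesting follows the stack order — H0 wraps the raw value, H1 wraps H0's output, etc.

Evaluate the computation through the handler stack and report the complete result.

Working:
get @ H1 ⇒ 1
get @ H1 ⇒ 1
H0 returns (90, ())
H1 returns ((90, ()), 1)
= ((90, ()), 1)

Answer: ((90, ()), 1)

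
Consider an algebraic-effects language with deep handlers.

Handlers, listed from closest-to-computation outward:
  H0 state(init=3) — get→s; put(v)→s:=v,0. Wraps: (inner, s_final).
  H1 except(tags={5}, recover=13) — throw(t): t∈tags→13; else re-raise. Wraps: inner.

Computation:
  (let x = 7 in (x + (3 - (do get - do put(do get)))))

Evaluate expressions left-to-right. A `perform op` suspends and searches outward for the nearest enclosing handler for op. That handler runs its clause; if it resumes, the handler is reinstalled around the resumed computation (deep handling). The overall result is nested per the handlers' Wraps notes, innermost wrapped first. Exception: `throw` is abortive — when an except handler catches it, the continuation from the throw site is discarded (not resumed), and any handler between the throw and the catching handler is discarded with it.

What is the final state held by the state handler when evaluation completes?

Answer: 3

Working:
get @ H0 ⇒ 3
get @ H0 ⇒ 3
put(3) @ H0 ⇒ s:=3
H0 returns (7, 3)
H1 returns (7, 3)
= (7, 3)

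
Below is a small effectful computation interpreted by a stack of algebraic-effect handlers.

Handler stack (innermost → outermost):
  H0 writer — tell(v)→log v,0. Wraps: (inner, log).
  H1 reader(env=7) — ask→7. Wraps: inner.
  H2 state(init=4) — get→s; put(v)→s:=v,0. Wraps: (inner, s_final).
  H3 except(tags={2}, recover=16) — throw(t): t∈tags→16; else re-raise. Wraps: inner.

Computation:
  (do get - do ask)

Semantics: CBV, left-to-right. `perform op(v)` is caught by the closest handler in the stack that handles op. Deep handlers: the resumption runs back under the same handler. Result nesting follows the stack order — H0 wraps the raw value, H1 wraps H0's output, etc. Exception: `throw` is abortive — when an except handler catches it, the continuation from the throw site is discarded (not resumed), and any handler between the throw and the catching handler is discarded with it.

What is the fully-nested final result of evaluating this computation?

Step-by-step:
get @ H2 ⇒ 4
ask @ H1 ⇒ 7
H0 returns (-3, ())
H1 returns (-3, ())
H2 returns ((-3, ()), 4)
H3 returns ((-3, ()), 4)
= ((-3, ()), 4)

Answer: ((-3, ()), 4)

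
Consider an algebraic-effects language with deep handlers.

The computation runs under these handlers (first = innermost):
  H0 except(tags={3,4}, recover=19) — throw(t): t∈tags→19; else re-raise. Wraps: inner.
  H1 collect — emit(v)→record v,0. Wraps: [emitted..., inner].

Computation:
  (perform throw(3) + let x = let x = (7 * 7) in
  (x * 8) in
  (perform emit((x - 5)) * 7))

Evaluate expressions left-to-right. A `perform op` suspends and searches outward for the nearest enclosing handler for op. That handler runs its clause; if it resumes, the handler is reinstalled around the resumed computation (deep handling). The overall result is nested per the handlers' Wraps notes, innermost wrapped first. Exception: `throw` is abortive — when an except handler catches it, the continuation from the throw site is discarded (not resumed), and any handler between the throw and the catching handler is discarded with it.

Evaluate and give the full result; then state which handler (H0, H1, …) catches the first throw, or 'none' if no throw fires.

Answer: [19] ; first throw caught by: H0

Step-by-step:
throw(3) @ H0 caught ⇒ 19
H1 returns [19]
= [19]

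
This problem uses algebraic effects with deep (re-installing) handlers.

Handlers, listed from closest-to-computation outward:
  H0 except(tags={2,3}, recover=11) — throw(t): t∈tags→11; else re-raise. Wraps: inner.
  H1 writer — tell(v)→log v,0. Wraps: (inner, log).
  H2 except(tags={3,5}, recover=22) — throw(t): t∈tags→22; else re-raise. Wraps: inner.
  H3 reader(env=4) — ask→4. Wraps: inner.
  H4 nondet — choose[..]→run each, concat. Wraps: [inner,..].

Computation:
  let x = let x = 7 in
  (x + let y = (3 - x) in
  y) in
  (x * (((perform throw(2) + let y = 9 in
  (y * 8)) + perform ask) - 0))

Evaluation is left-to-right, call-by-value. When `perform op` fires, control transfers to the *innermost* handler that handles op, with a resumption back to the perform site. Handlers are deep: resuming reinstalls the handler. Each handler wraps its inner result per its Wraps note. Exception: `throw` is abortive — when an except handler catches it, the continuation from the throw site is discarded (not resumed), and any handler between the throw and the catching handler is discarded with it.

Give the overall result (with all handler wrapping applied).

Answer: [(11, ())]

Step-by-step:
throw(2) @ H0 caught ⇒ 11
H1 returns (11, ())
H2 returns (11, ())
H3 returns (11, ())
H4 returns [(11, ())]
= [(11, ())]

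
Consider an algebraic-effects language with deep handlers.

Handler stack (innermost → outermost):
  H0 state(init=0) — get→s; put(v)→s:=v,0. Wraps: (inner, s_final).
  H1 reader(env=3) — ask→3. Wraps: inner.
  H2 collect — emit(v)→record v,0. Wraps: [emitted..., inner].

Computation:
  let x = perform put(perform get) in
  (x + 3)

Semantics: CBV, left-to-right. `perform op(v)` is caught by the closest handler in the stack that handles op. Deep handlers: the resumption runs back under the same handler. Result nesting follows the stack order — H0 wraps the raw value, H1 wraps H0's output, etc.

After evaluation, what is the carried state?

Answer: 0

Working:
get @ H0 ⇒ 0
put(0) @ H0 ⇒ s:=0
H0 returns (3, 0)
H1 returns (3, 0)
H2 returns [(3, 0)]
= [(3, 0)]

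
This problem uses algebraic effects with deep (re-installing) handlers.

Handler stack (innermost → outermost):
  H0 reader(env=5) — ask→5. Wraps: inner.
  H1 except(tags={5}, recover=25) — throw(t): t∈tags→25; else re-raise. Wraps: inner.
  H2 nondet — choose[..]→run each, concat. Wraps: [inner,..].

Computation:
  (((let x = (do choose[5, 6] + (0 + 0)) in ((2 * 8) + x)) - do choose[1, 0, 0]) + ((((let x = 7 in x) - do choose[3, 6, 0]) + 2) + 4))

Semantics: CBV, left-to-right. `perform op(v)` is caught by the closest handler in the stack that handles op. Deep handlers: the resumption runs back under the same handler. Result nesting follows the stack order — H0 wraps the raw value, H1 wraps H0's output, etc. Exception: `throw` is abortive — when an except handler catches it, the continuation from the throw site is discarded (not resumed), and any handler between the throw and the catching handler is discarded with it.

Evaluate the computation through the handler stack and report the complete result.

Answer: [30, 27, 33, 31, 28, 34, 31, 28, 34, 31, 28, 34, 32, 29, 35, 32, 29, 35]

Evaluation trace:
choose[5, 6] @ H2
  branch[0] choose=5:
    choose[1, 0, 0] @ H2
      branch[0] choose=1:
        choose[3, 6, 0] @ H2
          branch[0] choose=3:
            H0 returns 30
            H1 returns 30
            H2 returns [30]
          branch[1] choose=6:
            H0 returns 27
            H1 returns 27
            H2 returns [27]
          branch[2] choose=0:
            H0 returns 33
            H1 returns 33
            H2 returns [33]
      branch[1] choose=0:
        choose[3, 6, 0] @ H2
          branch[0] choose=3:
            H0 returns 31
            H1 returns 31
            H2 returns [31]
          branch[1] choose=6:
            H0 returns 28
            H1 returns 28
            H2 returns [28]
          branch[2] choose=0:
            H0 returns 34
            H1 returns 34
            H2 returns [34]
      branch[2] choose=0:
        choose[3, 6, 0] @ H2
          branch[0] choose=3:
            H0 returns 31
            H1 returns 31
            H2 returns [31]
          branch[1] choose=6:
            H0 returns 28
            H1 returns 28
            H2 returns [28]
          branch[2] choose=0:
            H0 returns 34
            H1 returns 34
            H2 returns [34]
  branch[1] choose=6:
    choose[1, 0, 0] @ H2
      branch[0] choose=1:
        choose[3, 6, 0] @ H2
          branch[0] choose=3:
            H0 returns 31
            H1 returns 31
            H2 returns [31]
          branch[1] choose=6:
            H0 returns 28
            H1 returns 28
            H2 returns [28]
          branch[2] choose=0:
            H0 returns 34
            H1 returns 34
            H2 returns [34]
      branch[1] choose=0:
        choose[3, 6, 0] @ H2
          branch[0] choose=3:
            H0 returns 32
            H1 returns 32
            H2 returns [32]
          branch[1] choose=6:
            H0 returns 29
            H1 returns 29
            H2 returns [29]
          branch[2] choose=0:
            H0 returns 35
            H1 returns 35
            H2 returns [35]
      branch[2] choose=0:
        choose[3, 6, 0] @ H2
          branch[0] choose=3:
            H0 returns 32
            H1 returns 32
            H2 returns [32]
          branch[1] choose=6:
            H0 returns 29
            H1 returns 29
            H2 returns [29]
          branch[2] choose=0:
            H0 returns 35
            H1 returns 35
            H2 returns [35]
= [30, 27, 33, 31, 28, 34, 31, 28, 34, 31, 28, 34, 32, 29, 35, 32, 29, 35]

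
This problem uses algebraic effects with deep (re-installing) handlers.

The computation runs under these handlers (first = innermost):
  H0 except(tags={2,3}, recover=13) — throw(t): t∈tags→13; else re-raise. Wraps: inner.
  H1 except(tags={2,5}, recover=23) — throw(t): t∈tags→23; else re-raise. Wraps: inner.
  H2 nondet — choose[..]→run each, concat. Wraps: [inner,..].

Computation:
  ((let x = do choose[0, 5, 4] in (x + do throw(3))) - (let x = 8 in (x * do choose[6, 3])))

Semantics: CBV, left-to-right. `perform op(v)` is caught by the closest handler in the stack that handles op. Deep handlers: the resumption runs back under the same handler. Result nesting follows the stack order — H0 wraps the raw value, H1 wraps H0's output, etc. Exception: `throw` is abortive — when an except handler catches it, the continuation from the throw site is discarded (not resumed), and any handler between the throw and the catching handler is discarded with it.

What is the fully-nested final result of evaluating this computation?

Step-by-step:
choose[0, 5, 4] @ H2
  branch[0] choose=0:
    throw(3) @ H0 caught ⇒ 13
    H1 returns 13
    H2 returns [13]
  branch[1] choose=5:
    throw(3) @ H0 caught ⇒ 13
    H1 returns 13
    H2 returns [13]
  branch[2] choose=4:
    throw(3) @ H0 caught ⇒ 13
    H1 returns 13
    H2 returns [13]
= [13, 13, 13]

Answer: [13, 13, 13]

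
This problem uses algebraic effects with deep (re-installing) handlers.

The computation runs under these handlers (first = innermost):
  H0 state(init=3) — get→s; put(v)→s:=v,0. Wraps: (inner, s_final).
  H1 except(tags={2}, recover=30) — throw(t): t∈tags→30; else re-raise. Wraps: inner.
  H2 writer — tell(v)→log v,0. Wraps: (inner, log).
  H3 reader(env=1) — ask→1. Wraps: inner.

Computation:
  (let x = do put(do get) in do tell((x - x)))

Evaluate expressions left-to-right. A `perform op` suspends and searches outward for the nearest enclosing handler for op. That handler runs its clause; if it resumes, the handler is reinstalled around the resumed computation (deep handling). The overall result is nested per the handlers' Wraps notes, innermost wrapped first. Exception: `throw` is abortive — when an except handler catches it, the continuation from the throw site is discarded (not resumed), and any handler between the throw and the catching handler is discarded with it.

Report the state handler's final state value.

Step-by-step:
get @ H0 ⇒ 3
put(3) @ H0 ⇒ s:=3
tell(0) @ H2 ⇒ log+=0
H0 returns (0, 3)
H1 returns (0, 3)
H2 returns ((0, 3), (0))
H3 returns ((0, 3), (0))
= ((0, 3), (0))

Answer: 3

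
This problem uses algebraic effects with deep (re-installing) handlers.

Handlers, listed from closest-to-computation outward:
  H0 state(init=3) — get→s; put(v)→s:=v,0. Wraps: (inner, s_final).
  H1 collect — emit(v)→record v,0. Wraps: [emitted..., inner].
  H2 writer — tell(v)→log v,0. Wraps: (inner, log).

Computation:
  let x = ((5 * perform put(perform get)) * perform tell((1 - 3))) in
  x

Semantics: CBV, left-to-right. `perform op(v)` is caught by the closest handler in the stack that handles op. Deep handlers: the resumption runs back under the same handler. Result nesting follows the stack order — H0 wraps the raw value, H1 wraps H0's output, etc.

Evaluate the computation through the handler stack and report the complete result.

Evaluation trace:
get @ H0 ⇒ 3
put(3) @ H0 ⇒ s:=3
tell(-2) @ H2 ⇒ log+=-2
H0 returns (0, 3)
H1 returns [(0, 3)]
H2 returns ([(0, 3)], (-2))
= ([(0, 3)], (-2))

Answer: ([(0, 3)], (-2))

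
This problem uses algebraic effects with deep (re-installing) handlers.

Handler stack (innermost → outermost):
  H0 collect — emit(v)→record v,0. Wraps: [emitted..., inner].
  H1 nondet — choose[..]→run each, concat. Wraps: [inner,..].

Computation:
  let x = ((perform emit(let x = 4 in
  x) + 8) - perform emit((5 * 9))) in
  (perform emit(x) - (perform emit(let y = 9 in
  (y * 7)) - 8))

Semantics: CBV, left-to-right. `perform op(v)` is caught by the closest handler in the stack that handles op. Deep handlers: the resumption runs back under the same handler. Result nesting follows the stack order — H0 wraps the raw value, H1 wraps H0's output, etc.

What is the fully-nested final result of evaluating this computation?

Evaluation trace:
emit(4) @ H0 ⇒ out+=4
emit(45) @ H0 ⇒ out+=45
emit(8) @ H0 ⇒ out+=8
emit(63) @ H0 ⇒ out+=63
H0 returns [4, 45, 8, 63, 8]
H1 returns [[4, 45, 8, 63, 8]]
= [[4, 45, 8, 63, 8]]

Answer: [[4, 45, 8, 63, 8]]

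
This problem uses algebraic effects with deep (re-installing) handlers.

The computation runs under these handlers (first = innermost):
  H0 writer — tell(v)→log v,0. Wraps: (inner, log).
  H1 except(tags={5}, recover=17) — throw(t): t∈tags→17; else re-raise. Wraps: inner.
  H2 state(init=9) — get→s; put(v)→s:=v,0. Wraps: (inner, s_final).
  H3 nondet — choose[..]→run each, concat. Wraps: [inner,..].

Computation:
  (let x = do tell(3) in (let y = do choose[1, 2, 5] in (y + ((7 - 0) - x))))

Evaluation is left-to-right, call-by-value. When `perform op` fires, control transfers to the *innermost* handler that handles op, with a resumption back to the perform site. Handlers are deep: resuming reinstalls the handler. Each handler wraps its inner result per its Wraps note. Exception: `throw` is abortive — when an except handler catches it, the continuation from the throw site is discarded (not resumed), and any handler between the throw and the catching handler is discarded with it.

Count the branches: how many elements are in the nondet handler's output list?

Working:
tell(3) @ H0 ⇒ log+=3
choose[1, 2, 5] @ H3
  branch[0] choose=1:
    H0 returns (8, (3))
    H1 returns (8, (3))
    H2 returns ((8, (3)), 9)
    H3 returns [((8, (3)), 9)]
  branch[1] choose=2:
    H0 returns (9, (3))
    H1 returns (9, (3))
    H2 returns ((9, (3)), 9)
    H3 returns [((9, (3)), 9)]
  branch[2] choose=5:
    H0 returns (12, (3))
    H1 returns (12, (3))
    H2 returns ((12, (3)), 9)
    H3 returns [((12, (3)), 9)]
= [((8, (3)), 9), ((9, (3)), 9), ((12, (3)), 9)]

Answer: 3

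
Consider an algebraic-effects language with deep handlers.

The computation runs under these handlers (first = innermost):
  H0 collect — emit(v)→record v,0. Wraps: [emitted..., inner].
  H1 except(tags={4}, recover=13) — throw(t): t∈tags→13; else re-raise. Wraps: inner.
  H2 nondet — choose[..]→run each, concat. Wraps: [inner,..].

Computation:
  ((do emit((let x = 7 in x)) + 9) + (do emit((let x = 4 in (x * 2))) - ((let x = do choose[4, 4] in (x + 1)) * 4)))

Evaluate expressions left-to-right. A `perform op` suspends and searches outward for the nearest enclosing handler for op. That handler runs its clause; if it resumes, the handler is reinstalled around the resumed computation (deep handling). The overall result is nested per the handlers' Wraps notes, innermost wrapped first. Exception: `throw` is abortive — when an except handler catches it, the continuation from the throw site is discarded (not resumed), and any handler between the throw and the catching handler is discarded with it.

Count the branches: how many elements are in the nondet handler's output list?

Answer: 2

Evaluation trace:
emit(7) @ H0 ⇒ out+=7
emit(8) @ H0 ⇒ out+=8
choose[4, 4] @ H2
  branch[0] choose=4:
    H0 returns [7, 8, -11]
    H1 returns [7, 8, -11]
    H2 returns [[7, 8, -11]]
  branch[1] choose=4:
    H0 returns [7, 8, -11]
    H1 returns [7, 8, -11]
    H2 returns [[7, 8, -11]]
= [[7, 8, -11], [7, 8, -11]]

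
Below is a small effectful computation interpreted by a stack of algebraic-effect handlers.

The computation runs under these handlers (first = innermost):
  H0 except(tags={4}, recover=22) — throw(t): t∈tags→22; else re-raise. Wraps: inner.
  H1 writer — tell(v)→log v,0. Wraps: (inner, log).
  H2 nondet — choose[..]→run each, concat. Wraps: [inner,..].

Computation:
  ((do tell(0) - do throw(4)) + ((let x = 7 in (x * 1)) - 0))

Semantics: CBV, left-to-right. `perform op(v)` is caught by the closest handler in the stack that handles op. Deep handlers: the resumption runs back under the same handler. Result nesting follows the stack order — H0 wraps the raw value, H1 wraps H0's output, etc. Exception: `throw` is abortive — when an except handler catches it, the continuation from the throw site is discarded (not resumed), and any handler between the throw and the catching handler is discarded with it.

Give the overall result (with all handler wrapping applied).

Answer: [(22, (0))]

Working:
tell(0) @ H1 ⇒ log+=0
throw(4) @ H0 caught ⇒ 22
H1 returns (22, (0))
H2 returns [(22, (0))]
= [(22, (0))]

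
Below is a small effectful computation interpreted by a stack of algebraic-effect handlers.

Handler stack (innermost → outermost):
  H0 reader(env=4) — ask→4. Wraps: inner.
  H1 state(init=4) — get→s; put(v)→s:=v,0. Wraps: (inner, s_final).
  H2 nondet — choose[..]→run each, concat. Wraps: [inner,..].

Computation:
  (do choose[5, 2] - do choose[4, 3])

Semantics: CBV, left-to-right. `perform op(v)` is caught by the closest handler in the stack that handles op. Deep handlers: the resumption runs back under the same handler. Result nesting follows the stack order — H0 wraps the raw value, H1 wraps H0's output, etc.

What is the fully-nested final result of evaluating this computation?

Evaluation trace:
choose[5, 2] @ H2
  branch[0] choose=5:
    choose[4, 3] @ H2
      branch[0] choose=4:
        H0 returns 1
        H1 returns (1, 4)
        H2 returns [(1, 4)]
      branch[1] choose=3:
        H0 returns 2
        H1 returns (2, 4)
        H2 returns [(2, 4)]
  branch[1] choose=2:
    choose[4, 3] @ H2
      branch[0] choose=4:
        H0 returns -2
        H1 returns (-2, 4)
        H2 returns [(-2, 4)]
      branch[1] choose=3:
        H0 returns -1
        H1 returns (-1, 4)
        H2 returns [(-1, 4)]
= [(1, 4), (2, 4), (-2, 4), (-1, 4)]

Answer: [(1, 4), (2, 4), (-2, 4), (-1, 4)]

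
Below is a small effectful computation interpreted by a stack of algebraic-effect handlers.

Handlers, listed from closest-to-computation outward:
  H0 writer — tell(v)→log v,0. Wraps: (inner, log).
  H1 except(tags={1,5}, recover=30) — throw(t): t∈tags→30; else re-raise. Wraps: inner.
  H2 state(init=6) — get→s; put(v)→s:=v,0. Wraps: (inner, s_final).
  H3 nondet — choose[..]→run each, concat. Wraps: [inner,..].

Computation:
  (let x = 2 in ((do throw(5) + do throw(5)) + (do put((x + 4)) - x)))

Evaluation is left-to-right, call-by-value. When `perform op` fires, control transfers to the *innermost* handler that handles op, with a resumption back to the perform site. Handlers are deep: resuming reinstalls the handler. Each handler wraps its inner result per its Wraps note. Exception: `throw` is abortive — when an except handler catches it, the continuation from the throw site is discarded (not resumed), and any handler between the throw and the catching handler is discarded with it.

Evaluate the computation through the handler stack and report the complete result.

Evaluation trace:
throw(5) @ H1 caught ⇒ 30
H2 returns (30, 6)
H3 returns [(30, 6)]
= [(30, 6)]

Answer: [(30, 6)]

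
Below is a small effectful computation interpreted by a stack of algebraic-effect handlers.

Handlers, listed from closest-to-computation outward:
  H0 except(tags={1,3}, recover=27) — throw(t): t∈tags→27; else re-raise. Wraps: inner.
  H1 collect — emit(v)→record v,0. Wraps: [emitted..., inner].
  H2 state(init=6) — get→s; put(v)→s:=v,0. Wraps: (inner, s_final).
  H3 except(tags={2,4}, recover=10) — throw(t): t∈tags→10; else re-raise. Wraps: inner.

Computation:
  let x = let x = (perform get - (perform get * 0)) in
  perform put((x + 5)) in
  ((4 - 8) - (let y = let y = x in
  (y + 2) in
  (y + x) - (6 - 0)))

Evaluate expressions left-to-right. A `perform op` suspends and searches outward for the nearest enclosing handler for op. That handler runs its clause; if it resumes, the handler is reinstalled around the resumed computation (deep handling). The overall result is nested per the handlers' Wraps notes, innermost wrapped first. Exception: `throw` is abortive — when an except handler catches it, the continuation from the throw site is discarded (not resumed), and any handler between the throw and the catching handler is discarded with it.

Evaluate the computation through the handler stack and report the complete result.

Step-by-step:
get @ H2 ⇒ 6
get @ H2 ⇒ 6
put(11) @ H2 ⇒ s:=11
H0 returns 0
H1 returns [0]
H2 returns ([0], 11)
H3 returns ([0], 11)
= ([0], 11)

Answer: ([0], 11)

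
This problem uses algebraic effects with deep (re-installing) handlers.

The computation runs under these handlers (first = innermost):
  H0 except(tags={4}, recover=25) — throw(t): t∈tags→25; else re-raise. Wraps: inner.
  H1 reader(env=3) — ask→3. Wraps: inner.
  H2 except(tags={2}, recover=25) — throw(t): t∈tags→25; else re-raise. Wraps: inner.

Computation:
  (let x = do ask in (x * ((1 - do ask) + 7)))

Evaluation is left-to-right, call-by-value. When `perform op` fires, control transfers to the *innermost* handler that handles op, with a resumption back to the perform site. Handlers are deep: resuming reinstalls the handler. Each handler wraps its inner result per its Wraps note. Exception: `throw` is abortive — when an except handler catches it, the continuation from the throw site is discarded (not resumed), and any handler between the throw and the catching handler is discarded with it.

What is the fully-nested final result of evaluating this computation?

Answer: 15

Working:
ask @ H1 ⇒ 3
ask @ H1 ⇒ 3
H0 returns 15
H1 returns 15
H2 returns 15
= 15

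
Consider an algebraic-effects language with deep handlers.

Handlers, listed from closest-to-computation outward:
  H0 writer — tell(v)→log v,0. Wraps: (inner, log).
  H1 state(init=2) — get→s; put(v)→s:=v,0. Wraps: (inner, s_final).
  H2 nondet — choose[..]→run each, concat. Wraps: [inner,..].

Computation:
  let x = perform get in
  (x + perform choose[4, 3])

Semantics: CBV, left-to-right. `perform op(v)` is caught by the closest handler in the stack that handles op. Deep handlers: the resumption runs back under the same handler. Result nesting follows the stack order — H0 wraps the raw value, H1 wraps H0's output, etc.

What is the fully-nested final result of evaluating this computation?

Working:
get @ H1 ⇒ 2
choose[4, 3] @ H2
  branch[0] choose=4:
    H0 returns (6, ())
    H1 returns ((6, ()), 2)
    H2 returns [((6, ()), 2)]
  branch[1] choose=3:
    H0 returns (5, ())
    H1 returns ((5, ()), 2)
    H2 returns [((5, ()), 2)]
= [((6, ()), 2), ((5, ()), 2)]

Answer: [((6, ()), 2), ((5, ()), 2)]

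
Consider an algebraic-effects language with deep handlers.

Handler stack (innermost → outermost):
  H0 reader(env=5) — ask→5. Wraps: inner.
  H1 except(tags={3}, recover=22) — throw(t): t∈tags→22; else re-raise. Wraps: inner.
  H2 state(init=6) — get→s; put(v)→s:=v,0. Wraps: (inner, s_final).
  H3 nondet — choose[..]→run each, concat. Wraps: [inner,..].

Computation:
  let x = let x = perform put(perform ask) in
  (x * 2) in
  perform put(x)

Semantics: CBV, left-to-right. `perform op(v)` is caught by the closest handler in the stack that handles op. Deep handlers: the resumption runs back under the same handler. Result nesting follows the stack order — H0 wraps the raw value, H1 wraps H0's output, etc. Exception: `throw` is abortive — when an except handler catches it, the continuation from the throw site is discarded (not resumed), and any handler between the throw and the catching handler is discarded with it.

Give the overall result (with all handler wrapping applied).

Answer: [(0, 0)]

Working:
ask @ H0 ⇒ 5
put(5) @ H2 ⇒ s:=5
put(0) @ H2 ⇒ s:=0
H0 returns 0
H1 returns 0
H2 returns (0, 0)
H3 returns [(0, 0)]
= [(0, 0)]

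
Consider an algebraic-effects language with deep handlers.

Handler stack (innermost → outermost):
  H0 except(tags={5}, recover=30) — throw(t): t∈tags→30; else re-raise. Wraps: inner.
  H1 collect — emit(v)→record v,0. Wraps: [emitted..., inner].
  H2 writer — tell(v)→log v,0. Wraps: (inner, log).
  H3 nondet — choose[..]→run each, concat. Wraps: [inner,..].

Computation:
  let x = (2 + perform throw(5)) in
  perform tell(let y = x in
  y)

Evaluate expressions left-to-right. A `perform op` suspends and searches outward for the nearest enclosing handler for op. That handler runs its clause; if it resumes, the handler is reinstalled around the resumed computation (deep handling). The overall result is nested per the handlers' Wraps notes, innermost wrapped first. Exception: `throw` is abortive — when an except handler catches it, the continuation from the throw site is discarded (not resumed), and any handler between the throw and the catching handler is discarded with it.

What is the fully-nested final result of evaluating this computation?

Answer: [([30], ())]

Step-by-step:
throw(5) @ H0 caught ⇒ 30
H1 returns [30]
H2 returns ([30], ())
H3 returns [([30], ())]
= [([30], ())]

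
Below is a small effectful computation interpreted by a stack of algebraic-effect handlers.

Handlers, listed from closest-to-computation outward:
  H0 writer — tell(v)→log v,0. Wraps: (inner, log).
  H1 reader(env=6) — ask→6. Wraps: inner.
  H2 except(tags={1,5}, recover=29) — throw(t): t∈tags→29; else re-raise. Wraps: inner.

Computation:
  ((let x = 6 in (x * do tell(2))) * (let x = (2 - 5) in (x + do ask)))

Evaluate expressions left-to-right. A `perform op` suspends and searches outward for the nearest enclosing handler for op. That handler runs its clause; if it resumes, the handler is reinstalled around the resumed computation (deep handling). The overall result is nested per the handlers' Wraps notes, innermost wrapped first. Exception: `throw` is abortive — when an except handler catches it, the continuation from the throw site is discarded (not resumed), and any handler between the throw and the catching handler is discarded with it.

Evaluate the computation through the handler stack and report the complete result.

Evaluation trace:
tell(2) @ H0 ⇒ log+=2
ask @ H1 ⇒ 6
H0 returns (0, (2))
H1 returns (0, (2))
H2 returns (0, (2))
= (0, (2))

Answer: (0, (2))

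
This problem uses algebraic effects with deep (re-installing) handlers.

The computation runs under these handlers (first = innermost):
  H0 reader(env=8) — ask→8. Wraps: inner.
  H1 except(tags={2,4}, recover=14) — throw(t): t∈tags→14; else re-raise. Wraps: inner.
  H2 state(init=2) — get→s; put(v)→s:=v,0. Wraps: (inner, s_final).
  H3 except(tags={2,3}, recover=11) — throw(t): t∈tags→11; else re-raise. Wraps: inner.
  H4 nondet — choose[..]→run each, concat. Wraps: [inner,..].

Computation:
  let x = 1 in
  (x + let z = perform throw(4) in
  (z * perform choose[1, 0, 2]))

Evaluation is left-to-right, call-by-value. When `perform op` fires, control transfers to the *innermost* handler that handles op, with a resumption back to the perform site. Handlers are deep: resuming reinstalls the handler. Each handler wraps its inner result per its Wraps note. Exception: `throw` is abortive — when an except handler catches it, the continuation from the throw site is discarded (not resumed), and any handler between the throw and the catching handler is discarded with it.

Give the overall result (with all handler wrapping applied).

Working:
throw(4) @ H1 caught ⇒ 14
H2 returns (14, 2)
H3 returns (14, 2)
H4 returns [(14, 2)]
= [(14, 2)]

Answer: [(14, 2)]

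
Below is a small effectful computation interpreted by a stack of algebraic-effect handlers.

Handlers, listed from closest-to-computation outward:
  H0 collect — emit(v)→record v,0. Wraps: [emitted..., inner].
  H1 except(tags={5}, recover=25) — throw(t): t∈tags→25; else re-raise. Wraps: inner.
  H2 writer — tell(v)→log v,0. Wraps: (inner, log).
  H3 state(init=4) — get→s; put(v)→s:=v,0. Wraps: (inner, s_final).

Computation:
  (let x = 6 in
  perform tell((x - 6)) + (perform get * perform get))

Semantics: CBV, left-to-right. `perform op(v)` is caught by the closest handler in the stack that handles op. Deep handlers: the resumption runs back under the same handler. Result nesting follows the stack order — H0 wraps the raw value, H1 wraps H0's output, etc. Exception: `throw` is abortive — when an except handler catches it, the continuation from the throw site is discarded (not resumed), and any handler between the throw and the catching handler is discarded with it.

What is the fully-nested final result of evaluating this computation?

Answer: (([16], (0)), 4)

Step-by-step:
tell(0) @ H2 ⇒ log+=0
get @ H3 ⇒ 4
get @ H3 ⇒ 4
H0 returns [16]
H1 returns [16]
H2 returns ([16], (0))
H3 returns (([16], (0)), 4)
= (([16], (0)), 4)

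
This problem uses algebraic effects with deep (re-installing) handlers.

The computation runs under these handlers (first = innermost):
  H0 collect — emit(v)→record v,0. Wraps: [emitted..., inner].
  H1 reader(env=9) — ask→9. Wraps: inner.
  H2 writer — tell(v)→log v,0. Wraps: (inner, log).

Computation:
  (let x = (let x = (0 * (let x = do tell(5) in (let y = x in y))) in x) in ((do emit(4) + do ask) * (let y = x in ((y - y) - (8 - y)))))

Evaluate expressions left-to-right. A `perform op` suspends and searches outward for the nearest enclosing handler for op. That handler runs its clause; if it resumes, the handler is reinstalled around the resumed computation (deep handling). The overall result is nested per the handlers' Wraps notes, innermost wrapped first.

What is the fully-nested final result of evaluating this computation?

Answer: ([4, -72], (5))

Step-by-step:
tell(5) @ H2 ⇒ log+=5
emit(4) @ H0 ⇒ out+=4
ask @ H1 ⇒ 9
H0 returns [4, -72]
H1 returns [4, -72]
H2 returns ([4, -72], (5))
= ([4, -72], (5))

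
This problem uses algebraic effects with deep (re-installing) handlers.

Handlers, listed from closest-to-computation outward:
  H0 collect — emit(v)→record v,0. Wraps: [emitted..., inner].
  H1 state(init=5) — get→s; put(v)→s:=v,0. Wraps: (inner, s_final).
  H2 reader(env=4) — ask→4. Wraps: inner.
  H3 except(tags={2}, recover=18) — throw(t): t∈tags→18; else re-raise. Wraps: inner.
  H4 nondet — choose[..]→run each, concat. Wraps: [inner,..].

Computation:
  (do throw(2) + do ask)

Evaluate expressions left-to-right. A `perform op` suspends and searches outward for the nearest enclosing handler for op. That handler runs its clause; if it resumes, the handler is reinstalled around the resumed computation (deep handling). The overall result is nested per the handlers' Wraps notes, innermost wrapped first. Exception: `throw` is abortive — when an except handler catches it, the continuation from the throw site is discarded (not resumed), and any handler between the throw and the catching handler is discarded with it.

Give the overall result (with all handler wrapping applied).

Working:
throw(2) @ H3 caught ⇒ 18
H4 returns [18]
= [18]

Answer: [18]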